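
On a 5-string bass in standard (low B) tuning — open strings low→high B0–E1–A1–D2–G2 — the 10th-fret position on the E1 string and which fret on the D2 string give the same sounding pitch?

0

Fret 10 on E1 is MIDI 28 + 10 = 38 (D2). On the D2 string (open MIDI 38), that pitch is 38 − 38 = fret 0.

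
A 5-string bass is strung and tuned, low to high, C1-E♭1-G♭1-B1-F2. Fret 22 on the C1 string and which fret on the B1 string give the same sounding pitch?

11

C1 at fret 22 is C1 + 22 semitones = B♭2.
The open B1 string is 11 semitones above the open C1, so the same pitch on the B1 string lies at fret 22 − 11 = 11.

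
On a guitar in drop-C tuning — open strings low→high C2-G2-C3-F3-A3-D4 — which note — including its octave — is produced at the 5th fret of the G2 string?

The open G2 string plus 5 semitones: G–G#–A–A#–B–C.
The walk passes from B into C once, so the octave number goes from 2 to 3.

C3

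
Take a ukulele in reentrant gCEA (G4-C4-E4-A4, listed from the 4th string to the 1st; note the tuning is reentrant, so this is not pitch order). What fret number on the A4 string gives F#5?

9

F#5 is 9 semitones above the open A4 (A–A#–B–C–C#–D–D#–E–F–F#), so it sits at fret 9.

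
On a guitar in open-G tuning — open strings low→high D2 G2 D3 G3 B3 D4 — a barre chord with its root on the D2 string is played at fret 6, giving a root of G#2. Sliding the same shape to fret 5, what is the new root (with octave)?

G2

Moving from fret 6 to fret 5 shifts the root by -1 semitone.
G#2 down 1 semitone is G2.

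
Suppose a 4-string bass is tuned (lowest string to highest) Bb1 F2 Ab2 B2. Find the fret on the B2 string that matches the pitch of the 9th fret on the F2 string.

Fret 9 on F2 is MIDI 41 + 9 = 50 (D3). On the B2 string (open MIDI 47), that pitch is 50 − 47 = fret 3.

3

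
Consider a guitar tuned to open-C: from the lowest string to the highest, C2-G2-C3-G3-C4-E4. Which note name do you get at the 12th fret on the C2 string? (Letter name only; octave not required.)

Each fret is one semitone, so C2 + 12 = C.

C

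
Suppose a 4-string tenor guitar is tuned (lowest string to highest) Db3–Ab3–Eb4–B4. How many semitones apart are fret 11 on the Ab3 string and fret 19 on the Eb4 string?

Ab3 at fret 11 → G4 (MIDI 67); Eb4 at fret 19 → Bb5 (MIDI 82).
67 − 82 = -15, so the two pitches are 15 semitones apart, with Bb5 the higher.

15 semitones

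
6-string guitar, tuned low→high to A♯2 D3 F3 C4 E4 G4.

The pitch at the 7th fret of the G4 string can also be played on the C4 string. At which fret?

Fret 7 on G4 is MIDI 67 + 7 = 74 (D5). On the C4 string (open MIDI 60), that pitch is 74 − 60 = fret 14.

14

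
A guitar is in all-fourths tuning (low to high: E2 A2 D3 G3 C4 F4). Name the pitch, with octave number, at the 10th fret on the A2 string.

G3

The open A2 string plus 10 semitones: A–A#–B–C–…–F–F#–G.
The walk passes from B into C once, so the octave number goes from 2 to 3.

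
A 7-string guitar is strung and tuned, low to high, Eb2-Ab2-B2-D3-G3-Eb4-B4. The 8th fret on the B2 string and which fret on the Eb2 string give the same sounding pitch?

B2 at fret 8 is B2 + 8 semitones = G3.
The open Eb2 string is 8 semitones below the open B2, so the same pitch on the Eb2 string lies at fret 8 + 8 = 16.

16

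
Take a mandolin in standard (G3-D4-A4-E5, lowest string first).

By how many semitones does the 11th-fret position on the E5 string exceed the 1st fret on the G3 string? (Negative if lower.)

E5 at fret 11 → D♯6 (MIDI 87); G3 at fret 1 → G♯3 (MIDI 56).
87 − 56 = 31, so the two pitches are 31 semitones apart.

31 semitones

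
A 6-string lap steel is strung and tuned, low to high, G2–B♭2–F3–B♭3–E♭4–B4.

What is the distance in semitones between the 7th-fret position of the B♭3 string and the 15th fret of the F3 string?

3 semitones

B♭3 at fret 7 → F4 (MIDI 65); F3 at fret 15 → A♭4 (MIDI 68).
65 − 68 = -3, so the two pitches are 3 semitones apart, with A♭4 the higher.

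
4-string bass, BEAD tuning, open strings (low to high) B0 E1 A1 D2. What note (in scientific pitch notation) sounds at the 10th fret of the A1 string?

G2

Each fret is one semitone, so A1 + 10 = G2.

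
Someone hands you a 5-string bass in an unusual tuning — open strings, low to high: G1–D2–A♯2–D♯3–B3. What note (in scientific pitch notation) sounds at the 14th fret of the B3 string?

C♯5

The open B3 string plus 14 semitones: B–C–C#–D–…–B–C–C#.
The walk passes from B into C 2 times, so the octave number goes from 3 to 5.
(Equivalently spelled D♭5.)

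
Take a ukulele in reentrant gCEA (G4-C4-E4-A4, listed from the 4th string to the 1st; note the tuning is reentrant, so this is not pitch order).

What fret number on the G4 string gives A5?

14

A5 is 14 semitones above the open G4 (G–G#–A–A#–…–G–G#–A), so it sits at fret 14.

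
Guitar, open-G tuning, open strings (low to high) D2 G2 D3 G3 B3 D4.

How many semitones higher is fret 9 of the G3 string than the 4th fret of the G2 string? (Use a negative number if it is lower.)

17 semitones

G3 at fret 9 → E4 (MIDI 64); G2 at fret 4 → B2 (MIDI 47).
64 − 47 = 17, so the two pitches are 17 semitones apart.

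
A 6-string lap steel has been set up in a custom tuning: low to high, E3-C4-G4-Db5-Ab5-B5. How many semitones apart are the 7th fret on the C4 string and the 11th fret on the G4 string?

11 semitones

C4 at fret 7 → G4 (MIDI 67); G4 at fret 11 → Gb5 (MIDI 78).
67 − 78 = -11, so the two pitches are 11 semitones apart, with Gb5 the higher.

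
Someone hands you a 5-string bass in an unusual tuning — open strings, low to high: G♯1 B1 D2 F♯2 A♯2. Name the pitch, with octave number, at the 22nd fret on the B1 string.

A3

B1 is MIDI 35. Adding 22 gives 57, which is A3.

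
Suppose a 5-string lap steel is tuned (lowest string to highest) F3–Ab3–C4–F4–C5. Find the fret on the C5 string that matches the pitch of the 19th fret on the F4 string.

F4 at fret 19 is F4 + 19 semitones = C6.
The open C5 string is 7 semitones above the open F4, so the same pitch on the C5 string lies at fret 19 − 7 = 12.

12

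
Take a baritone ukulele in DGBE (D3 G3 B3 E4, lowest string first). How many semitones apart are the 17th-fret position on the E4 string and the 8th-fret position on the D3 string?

23 semitones

E4 at fret 17 → A5 (MIDI 81); D3 at fret 8 → A#3 (MIDI 58).
81 − 58 = 23, so the two pitches are 23 semitones apart, with A5 the higher.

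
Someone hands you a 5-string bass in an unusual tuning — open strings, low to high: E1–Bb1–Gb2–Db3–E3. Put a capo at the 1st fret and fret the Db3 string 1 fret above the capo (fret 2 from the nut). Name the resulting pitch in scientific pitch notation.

Eb3

The capo raises the open Db3 by 1 semitone to D3; fretting 1 more gives Db3 + 1 + 1 = Db3 + 2 semitones = Eb3.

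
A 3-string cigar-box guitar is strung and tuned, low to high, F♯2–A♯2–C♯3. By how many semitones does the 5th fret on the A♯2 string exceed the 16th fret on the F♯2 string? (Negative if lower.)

-7 semitones

A♯2 at fret 5 → D♯3 (MIDI 51); F♯2 at fret 16 → A♯3 (MIDI 58).
51 − 58 = -7, so the two pitches are 7 semitones apart.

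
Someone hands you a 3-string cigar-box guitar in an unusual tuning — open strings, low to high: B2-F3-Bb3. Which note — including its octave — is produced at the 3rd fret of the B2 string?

D3

The open B2 string plus 3 semitones: B–C–Db–D.
The walk passes from B into C once, so the octave number goes from 2 to 3.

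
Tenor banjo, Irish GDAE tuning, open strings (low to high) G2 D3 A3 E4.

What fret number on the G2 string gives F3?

10

F3 is 10 semitones above the open G2 (G–G#–A–A#–…–D#–E–F), so it sits at fret 10.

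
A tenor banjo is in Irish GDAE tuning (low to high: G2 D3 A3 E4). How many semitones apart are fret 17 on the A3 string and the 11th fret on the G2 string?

20 semitones

A3 at fret 17 → D5 (MIDI 74); G2 at fret 11 → F#3 (MIDI 54).
74 − 54 = 20, so the two pitches are 20 semitones apart, with D5 the higher.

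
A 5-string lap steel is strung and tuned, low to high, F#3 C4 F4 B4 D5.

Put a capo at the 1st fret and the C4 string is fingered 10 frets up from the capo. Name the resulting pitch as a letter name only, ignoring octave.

B

The capo raises the open C4 by 1 semitone to C#4; fretting 10 more gives C4 + 1 + 10 = C4 + 11 semitones, landing on B.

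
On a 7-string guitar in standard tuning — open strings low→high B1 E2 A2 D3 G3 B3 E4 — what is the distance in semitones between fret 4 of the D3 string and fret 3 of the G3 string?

4 semitones

D3 at fret 4 → F♯3 (MIDI 54); G3 at fret 3 → A♯3 (MIDI 58).
54 − 58 = -4, so the two pitches are 4 semitones apart, with A♯3 the higher.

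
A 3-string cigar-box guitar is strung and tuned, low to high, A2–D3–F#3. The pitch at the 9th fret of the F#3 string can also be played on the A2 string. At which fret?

F#3 at fret 9 is F#3 + 9 semitones = D#4.
The open A2 string is 9 semitones below the open F#3, so the same pitch on the A2 string lies at fret 9 + 9 = 18.

18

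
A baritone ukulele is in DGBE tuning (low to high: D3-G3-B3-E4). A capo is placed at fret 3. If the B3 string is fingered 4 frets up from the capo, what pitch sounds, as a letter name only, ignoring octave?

The capo raises the open B3 by 3 semitones to D4; fretting 4 more gives B3 + 3 + 4 = B3 + 7 semitones, landing on F#.
(Also written Gb.)

F#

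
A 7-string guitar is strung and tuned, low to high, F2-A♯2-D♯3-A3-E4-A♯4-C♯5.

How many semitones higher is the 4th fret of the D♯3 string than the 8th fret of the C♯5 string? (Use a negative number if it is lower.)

-26 semitones

D♯3 at fret 4 → G3 (MIDI 55); C♯5 at fret 8 → A5 (MIDI 81).
55 − 81 = -26, so the two pitches are 26 semitones apart.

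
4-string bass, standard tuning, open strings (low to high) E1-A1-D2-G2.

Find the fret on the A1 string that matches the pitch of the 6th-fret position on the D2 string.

D2 at fret 6 is D2 + 6 semitones = G#2.
The open A1 string is 5 semitones below the open D2, so the same pitch on the A1 string lies at fret 6 + 5 = 11.

11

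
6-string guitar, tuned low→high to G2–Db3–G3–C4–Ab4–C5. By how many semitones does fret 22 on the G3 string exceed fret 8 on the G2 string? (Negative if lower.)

G3 at fret 22 → F5 (MIDI 77); G2 at fret 8 → Eb3 (MIDI 51).
77 − 51 = 26, so the two pitches are 26 semitones apart.

26 semitones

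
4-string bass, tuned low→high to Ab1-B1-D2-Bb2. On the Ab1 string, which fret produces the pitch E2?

E2 is 8 semitones above the open Ab1 (Ab–A–Bb–B–C–Db–D–Eb–E), so it sits at fret 8.

8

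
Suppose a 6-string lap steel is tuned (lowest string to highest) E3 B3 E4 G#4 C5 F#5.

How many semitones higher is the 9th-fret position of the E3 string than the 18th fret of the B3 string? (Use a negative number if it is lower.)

E3 at fret 9 → C#4 (MIDI 61); B3 at fret 18 → F5 (MIDI 77).
61 − 77 = -16, so the two pitches are 16 semitones apart.

-16 semitones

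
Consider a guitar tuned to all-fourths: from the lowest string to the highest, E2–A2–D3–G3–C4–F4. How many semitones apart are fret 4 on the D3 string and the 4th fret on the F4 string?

15 semitones

D3 at fret 4 → F♯3 (MIDI 54); F4 at fret 4 → A4 (MIDI 69).
54 − 69 = -15, so the two pitches are 15 semitones apart, with A4 the higher.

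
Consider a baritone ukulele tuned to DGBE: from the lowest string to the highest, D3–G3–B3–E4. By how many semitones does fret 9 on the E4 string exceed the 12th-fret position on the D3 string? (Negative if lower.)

E4 at fret 9 → C♯5 (MIDI 73); D3 at fret 12 → D4 (MIDI 62).
73 − 62 = 11, so the two pitches are 11 semitones apart.

11 semitones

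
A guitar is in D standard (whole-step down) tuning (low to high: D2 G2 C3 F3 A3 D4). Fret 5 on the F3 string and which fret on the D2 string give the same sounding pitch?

20

F3 at fret 5 is F3 + 5 semitones = A♯3.
The open D2 string is 15 semitones below the open F3, so the same pitch on the D2 string lies at fret 5 + 15 = 20.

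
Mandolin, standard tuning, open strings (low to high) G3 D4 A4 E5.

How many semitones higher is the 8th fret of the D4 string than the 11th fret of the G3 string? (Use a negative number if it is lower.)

D4 at fret 8 → A♯4 (MIDI 70); G3 at fret 11 → F♯4 (MIDI 66).
70 − 66 = 4, so the two pitches are 4 semitones apart.

4 semitones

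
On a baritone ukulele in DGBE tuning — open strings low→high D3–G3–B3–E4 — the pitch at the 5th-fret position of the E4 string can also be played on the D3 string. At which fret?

E4 at fret 5 is E4 + 5 semitones = A4.
The open D3 string is 14 semitones below the open E4, so the same pitch on the D3 string lies at fret 5 + 14 = 19.

19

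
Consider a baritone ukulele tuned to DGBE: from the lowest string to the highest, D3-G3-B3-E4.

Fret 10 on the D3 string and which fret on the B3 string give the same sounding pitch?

1

D3 at fret 10 is D3 + 10 semitones = C4.
The open B3 string is 9 semitones above the open D3, so the same pitch on the B3 string lies at fret 10 − 9 = 1.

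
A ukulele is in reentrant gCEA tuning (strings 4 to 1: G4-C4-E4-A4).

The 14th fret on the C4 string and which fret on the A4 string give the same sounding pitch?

C4 at fret 14 is C4 + 14 semitones = D5.
The open A4 string is 9 semitones above the open C4, so the same pitch on the A4 string lies at fret 14 − 9 = 5.

5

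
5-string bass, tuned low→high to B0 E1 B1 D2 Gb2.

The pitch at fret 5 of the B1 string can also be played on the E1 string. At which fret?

12

B1 at fret 5 is B1 + 5 semitones = E2.
The open E1 string is 7 semitones below the open B1, so the same pitch on the E1 string lies at fret 5 + 7 = 12.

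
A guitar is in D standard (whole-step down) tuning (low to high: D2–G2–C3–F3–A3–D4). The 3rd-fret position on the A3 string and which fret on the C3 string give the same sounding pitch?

12

A3 at fret 3 is A3 + 3 semitones = C4.
The open C3 string is 9 semitones below the open A3, so the same pitch on the C3 string lies at fret 3 + 9 = 12.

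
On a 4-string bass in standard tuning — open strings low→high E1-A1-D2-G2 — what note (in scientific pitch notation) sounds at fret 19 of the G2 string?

D4

The open G2 string plus 19 semitones: G–G#–A–A#–…–C–C#–D.
The walk passes from B into C 2 times, so the octave number goes from 2 to 4.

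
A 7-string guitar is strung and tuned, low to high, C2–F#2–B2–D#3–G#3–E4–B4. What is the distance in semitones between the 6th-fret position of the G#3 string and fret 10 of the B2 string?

G#3 at fret 6 → D4 (MIDI 62); B2 at fret 10 → A3 (MIDI 57).
62 − 57 = 5, so the two pitches are 5 semitones apart, with D4 the higher.

5 semitones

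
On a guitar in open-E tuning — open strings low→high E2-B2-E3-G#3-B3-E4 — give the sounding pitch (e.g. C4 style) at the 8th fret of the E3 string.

C4

Each fret is one semitone, so E3 + 8 = C4.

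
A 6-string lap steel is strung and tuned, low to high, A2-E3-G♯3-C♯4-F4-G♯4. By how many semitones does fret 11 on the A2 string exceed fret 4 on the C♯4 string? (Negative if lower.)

A2 at fret 11 → G♯3 (MIDI 56); C♯4 at fret 4 → F4 (MIDI 65).
56 − 65 = -9, so the two pitches are 9 semitones apart.

-9 semitones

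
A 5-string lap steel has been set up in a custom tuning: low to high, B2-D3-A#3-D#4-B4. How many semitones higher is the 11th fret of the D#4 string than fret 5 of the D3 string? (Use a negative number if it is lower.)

19 semitones

D#4 at fret 11 → D5 (MIDI 74); D3 at fret 5 → G3 (MIDI 55).
74 − 55 = 19, so the two pitches are 19 semitones apart.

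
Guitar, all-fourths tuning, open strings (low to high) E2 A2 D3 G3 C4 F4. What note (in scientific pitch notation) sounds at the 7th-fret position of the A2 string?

A2 is MIDI 45. Adding 7 gives 52, which is E3.

E3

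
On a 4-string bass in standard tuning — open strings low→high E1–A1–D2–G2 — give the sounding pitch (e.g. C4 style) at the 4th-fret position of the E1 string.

G♯1

Each fret is one semitone, so E1 + 4 = G♯1.
(Equivalently spelled A♭1.)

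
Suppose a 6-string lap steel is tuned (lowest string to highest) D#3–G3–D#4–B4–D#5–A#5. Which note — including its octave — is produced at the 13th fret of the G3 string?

G#4

G3 is MIDI 55. Adding 13 gives 68, which is G#4.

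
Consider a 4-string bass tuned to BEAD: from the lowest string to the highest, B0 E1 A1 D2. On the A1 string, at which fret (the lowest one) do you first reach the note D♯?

From A1, count semitones up the chromatic scale until reaching D♯: A–A#–B–C–C#–D–D# — 6 steps.

6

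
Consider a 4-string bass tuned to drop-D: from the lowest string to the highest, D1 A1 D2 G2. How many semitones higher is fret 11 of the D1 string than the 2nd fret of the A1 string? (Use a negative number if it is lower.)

D1 at fret 11 → C#2 (MIDI 37); A1 at fret 2 → B1 (MIDI 35).
37 − 35 = 2, so the two pitches are 2 semitones apart.

2 semitones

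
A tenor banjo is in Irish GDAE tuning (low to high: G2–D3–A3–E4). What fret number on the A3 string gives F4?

8

F4 is 8 semitones above the open A3 (A–A#–B–C–C#–D–D#–E–F), so it sits at fret 8.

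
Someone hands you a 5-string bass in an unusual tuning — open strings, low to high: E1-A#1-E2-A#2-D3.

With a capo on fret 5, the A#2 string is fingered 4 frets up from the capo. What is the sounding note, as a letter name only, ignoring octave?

G

The capo raises the open A#2 by 5 semitones to D#3; fretting 4 more gives A#2 + 5 + 4 = A#2 + 9 semitones, landing on G.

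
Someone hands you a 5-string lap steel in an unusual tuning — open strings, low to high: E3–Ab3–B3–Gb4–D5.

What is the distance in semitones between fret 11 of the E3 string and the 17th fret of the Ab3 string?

E3 at fret 11 → Eb4 (MIDI 63); Ab3 at fret 17 → Db5 (MIDI 73).
63 − 73 = -10, so the two pitches are 10 semitones apart, with Db5 the higher.

10 semitones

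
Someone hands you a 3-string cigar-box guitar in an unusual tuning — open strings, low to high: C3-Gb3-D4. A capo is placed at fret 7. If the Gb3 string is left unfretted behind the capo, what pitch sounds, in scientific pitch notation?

The capo raises the open Gb3 by 7 semitones to Db4; fretting 0 more gives Gb3 + 7 + 0 = Gb3 + 7 semitones = Db4.

Db4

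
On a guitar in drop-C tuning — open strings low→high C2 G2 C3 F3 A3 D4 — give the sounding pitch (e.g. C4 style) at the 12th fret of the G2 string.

G3

The open G2 string plus 12 semitones: G–G#–A–A#–…–F–F#–G.
The walk passes from B into C once, so the octave number goes from 2 to 3.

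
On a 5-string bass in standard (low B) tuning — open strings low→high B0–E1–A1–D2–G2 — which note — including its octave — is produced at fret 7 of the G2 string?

G2 is MIDI 43. Adding 7 gives 50, which is D3.

D3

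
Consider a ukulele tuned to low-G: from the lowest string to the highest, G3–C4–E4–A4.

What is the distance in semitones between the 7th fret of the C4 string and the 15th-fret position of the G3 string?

C4 at fret 7 → G4 (MIDI 67); G3 at fret 15 → A♯4 (MIDI 70).
67 − 70 = -3, so the two pitches are 3 semitones apart, with A♯4 the higher.

3 semitones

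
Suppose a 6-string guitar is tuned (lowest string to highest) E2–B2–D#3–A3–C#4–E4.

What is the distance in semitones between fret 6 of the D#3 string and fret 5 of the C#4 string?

9 semitones

D#3 at fret 6 → A3 (MIDI 57); C#4 at fret 5 → F#4 (MIDI 66).
57 − 66 = -9, so the two pitches are 9 semitones apart, with F#4 the higher.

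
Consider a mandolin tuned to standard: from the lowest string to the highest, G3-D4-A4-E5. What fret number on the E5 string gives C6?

C6 is 8 semitones above the open E5 (E–F–F#–G–G#–A–A#–B–C), so it sits at fret 8.

8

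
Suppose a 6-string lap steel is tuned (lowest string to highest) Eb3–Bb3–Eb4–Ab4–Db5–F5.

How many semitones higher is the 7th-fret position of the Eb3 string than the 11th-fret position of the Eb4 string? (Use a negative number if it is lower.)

-16 semitones

Eb3 at fret 7 → Bb3 (MIDI 58); Eb4 at fret 11 → D5 (MIDI 74).
58 − 74 = -16, so the two pitches are 16 semitones apart.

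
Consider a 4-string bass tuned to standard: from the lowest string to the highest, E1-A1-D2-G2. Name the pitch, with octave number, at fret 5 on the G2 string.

G2 is MIDI 43. Adding 5 gives 48, which is C3.

C3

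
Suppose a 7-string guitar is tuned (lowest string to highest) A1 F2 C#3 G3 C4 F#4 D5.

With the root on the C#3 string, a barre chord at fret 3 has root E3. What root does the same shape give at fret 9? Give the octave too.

Moving from fret 3 to fret 9 shifts the root by 6 semitones.
E3 up 6 semitones is A#3.

A#3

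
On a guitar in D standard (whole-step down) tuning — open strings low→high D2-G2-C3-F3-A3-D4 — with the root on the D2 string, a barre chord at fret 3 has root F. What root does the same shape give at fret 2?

E

Moving from fret 3 to fret 2 shifts the root by -1 semitone.
F down 1 semitone is E.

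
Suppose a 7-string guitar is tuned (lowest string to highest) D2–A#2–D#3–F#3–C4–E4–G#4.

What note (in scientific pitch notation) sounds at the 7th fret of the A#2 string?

F3

The open A#2 string plus 7 semitones: A#–B–C–C#–D–D#–E–F.
The walk passes from B into C once, so the octave number goes from 2 to 3.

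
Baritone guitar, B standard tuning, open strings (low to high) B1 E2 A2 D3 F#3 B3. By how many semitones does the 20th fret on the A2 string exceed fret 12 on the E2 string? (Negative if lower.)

13 semitones

A2 at fret 20 → F4 (MIDI 65); E2 at fret 12 → E3 (MIDI 52).
65 − 52 = 13, so the two pitches are 13 semitones apart.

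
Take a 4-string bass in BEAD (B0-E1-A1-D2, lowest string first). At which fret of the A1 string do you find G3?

G3 is 22 semitones above the open A1 (A–A#–B–C–…–F–F#–G), so it sits at fret 22.

22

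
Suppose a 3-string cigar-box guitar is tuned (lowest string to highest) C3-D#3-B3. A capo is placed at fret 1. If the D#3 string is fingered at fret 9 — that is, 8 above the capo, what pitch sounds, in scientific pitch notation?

C4

The capo raises the open D#3 by 1 semitone to E3; fretting 8 more gives D#3 + 1 + 8 = D#3 + 9 semitones = C4.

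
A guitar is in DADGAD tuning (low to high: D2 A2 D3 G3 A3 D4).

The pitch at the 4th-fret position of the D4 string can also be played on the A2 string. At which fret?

21

D4 at fret 4 is D4 + 4 semitones = F#4.
The open A2 string is 17 semitones below the open D4, so the same pitch on the A2 string lies at fret 4 + 17 = 21.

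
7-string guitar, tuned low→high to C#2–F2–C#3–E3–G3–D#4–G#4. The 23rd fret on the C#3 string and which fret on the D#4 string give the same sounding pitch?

9

Fret 23 on C#3 is MIDI 49 + 23 = 72 (C5). On the D#4 string (open MIDI 63), that pitch is 72 − 63 = fret 9.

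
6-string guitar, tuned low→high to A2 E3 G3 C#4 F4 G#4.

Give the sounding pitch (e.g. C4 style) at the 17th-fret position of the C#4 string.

The open C#4 string plus 17 semitones: C#–D–D#–E–…–E–F–F#.
The walk passes from B into C once, so the octave number goes from 4 to 5.
(Equivalently spelled Gb5.)

F#5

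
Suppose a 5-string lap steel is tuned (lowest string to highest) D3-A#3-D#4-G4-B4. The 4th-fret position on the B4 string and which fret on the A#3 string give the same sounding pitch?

17

Fret 4 on B4 is MIDI 71 + 4 = 75 (D#5). On the A#3 string (open MIDI 58), that pitch is 75 − 58 = fret 17.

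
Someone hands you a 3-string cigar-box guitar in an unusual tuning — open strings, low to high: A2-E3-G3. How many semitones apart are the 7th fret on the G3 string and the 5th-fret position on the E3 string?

5 semitones

G3 at fret 7 → D4 (MIDI 62); E3 at fret 5 → A3 (MIDI 57).
62 − 57 = 5, so the two pitches are 5 semitones apart, with D4 the higher.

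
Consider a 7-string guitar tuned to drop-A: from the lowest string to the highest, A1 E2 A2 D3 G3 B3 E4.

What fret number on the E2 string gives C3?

C3 is 8 semitones above the open E2 (E–F–F#–G–G#–A–A#–B–C), so it sits at fret 8.

8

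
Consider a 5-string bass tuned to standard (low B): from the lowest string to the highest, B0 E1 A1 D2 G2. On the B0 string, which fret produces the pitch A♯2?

23

A♯2 is 23 semitones above the open B0 (B–C–C#–D–…–G#–A–A#), so it sits at fret 23.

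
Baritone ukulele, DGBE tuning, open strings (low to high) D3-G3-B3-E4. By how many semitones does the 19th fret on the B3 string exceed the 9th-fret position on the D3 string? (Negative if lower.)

19 semitones

B3 at fret 19 → F#5 (MIDI 78); D3 at fret 9 → B3 (MIDI 59).
78 − 59 = 19, so the two pitches are 19 semitones apart.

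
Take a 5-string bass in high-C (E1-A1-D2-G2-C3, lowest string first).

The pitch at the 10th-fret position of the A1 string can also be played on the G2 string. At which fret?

0

Fret 10 on A1 is MIDI 33 + 10 = 43 (G2). On the G2 string (open MIDI 43), that pitch is 43 − 43 = fret 0.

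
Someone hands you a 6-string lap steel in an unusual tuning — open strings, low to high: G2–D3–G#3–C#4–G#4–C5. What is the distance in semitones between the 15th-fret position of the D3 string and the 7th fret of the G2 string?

D3 at fret 15 → F4 (MIDI 65); G2 at fret 7 → D3 (MIDI 50).
65 − 50 = 15, so the two pitches are 15 semitones apart, with F4 the higher.

15 semitones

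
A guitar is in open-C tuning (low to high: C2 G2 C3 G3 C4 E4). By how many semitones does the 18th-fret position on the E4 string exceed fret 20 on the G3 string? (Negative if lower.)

7 semitones

E4 at fret 18 → A#5 (MIDI 82); G3 at fret 20 → D#5 (MIDI 75).
82 − 75 = 7, so the two pitches are 7 semitones apart.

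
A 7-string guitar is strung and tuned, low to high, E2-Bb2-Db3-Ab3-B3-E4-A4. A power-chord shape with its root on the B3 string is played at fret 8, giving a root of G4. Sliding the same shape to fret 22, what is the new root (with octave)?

A5

Moving from fret 8 to fret 22 shifts the root by 14 semitones.
G4 up 14 semitones is A5.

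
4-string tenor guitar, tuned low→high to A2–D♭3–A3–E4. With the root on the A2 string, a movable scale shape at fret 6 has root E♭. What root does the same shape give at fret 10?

G

Moving from fret 6 to fret 10 shifts the root by 4 semitones.
E♭ up 4 semitones is G.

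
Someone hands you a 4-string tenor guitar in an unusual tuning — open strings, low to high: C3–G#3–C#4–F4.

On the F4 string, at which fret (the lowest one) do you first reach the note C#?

From F4, count semitones up the chromatic scale until reaching C#: F–F#–G–G#–A–A#–B–C–C# — 8 steps.

8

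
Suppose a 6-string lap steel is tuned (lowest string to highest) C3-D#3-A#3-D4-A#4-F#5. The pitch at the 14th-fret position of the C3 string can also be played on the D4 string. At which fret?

0

C3 at fret 14 is C3 + 14 semitones = D4.
The open D4 string is 14 semitones above the open C3, so the same pitch on the D4 string lies at fret 14 − 14 = 0.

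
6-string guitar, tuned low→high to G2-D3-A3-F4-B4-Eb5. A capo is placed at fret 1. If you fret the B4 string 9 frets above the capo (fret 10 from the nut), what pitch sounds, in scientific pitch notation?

A5

The capo raises the open B4 by 1 semitone to C5; fretting 9 more gives B4 + 1 + 9 = B4 + 10 semitones = A5.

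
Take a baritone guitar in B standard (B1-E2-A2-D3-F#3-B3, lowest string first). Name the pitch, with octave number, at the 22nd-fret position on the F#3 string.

E5

Each fret is one semitone, so F#3 + 22 = E5.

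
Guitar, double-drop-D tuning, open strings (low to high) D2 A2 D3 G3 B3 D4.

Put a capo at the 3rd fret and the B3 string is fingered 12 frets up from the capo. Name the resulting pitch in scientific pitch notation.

The capo raises the open B3 by 3 semitones to D4; fretting 12 more gives B3 + 3 + 12 = B3 + 15 semitones = D5.

D5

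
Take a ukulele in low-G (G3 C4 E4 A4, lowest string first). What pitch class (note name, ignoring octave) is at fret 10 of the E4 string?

Each fret is one semitone, so E4 + 10 = D.

D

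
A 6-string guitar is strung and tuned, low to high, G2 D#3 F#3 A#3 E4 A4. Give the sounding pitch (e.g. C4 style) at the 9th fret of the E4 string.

The open E4 string plus 9 semitones: E–F–F#–G–G#–A–A#–B–C–C#.
The walk passes from B into C once, so the octave number goes from 4 to 5.

C#5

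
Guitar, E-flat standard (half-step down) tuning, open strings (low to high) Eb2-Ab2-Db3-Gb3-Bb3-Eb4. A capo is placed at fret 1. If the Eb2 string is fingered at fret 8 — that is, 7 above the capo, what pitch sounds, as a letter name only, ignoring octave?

The capo raises the open Eb2 by 1 semitone to E2; fretting 7 more gives Eb2 + 1 + 7 = Eb2 + 8 semitones, landing on B.

B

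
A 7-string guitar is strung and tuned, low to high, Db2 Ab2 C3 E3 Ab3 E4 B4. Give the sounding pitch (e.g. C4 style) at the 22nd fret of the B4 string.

A6

Each fret is one semitone, so B4 + 22 = A6.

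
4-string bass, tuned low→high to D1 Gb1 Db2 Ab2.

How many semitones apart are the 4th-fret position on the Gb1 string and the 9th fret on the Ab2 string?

19 semitones

Gb1 at fret 4 → Bb1 (MIDI 34); Ab2 at fret 9 → F3 (MIDI 53).
34 − 53 = -19, so the two pitches are 19 semitones apart, with F3 the higher.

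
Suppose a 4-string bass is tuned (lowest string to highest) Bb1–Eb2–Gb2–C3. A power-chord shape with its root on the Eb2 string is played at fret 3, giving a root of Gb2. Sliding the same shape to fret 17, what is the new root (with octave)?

Moving from fret 3 to fret 17 shifts the root by 14 semitones.
Gb2 up 14 semitones is Ab3.

Ab3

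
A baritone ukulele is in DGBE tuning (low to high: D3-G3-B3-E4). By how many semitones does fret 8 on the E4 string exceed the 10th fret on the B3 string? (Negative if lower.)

3 semitones

E4 at fret 8 → C5 (MIDI 72); B3 at fret 10 → A4 (MIDI 69).
72 − 69 = 3, so the two pitches are 3 semitones apart.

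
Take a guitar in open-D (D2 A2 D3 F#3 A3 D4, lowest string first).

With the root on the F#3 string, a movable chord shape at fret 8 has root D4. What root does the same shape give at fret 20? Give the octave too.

Moving from fret 8 to fret 20 shifts the root by 12 semitones.
D4 up 12 semitones is D5.

D5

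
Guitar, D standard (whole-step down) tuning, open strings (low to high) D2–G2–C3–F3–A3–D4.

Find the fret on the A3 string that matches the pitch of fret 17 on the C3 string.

Fret 17 on C3 is MIDI 48 + 17 = 65 (F4). On the A3 string (open MIDI 57), that pitch is 65 − 57 = fret 8.

8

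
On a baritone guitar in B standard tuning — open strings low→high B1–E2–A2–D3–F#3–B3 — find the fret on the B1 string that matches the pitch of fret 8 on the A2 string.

A2 at fret 8 is A2 + 8 semitones = F3.
The open B1 string is 10 semitones below the open A2, so the same pitch on the B1 string lies at fret 8 + 10 = 18.

18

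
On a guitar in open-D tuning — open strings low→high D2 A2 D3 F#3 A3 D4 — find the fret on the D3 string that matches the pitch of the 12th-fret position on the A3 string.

19

A3 at fret 12 is A3 + 12 semitones = A4.
The open D3 string is 7 semitones below the open A3, so the same pitch on the D3 string lies at fret 12 + 7 = 19.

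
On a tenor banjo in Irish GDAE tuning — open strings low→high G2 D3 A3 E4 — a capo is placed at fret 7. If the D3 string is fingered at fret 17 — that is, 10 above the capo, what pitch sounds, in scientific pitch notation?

G4

The capo raises the open D3 by 7 semitones to A3; fretting 10 more gives D3 + 7 + 10 = D3 + 17 semitones = G4.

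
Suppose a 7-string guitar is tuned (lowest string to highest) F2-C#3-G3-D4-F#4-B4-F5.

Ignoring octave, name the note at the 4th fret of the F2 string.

The open F2 string plus 4 semitones: F–F#–G–G#–A.

A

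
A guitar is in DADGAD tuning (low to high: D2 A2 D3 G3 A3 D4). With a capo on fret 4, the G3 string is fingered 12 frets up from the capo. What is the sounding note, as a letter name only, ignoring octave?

The capo raises the open G3 by 4 semitones to B3; fretting 12 more gives G3 + 4 + 12 = G3 + 16 semitones, landing on B.

B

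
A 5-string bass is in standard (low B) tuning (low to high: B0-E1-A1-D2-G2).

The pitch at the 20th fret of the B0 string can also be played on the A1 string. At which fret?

B0 at fret 20 is B0 + 20 semitones = G2.
The open A1 string is 10 semitones above the open B0, so the same pitch on the A1 string lies at fret 20 − 10 = 10.

10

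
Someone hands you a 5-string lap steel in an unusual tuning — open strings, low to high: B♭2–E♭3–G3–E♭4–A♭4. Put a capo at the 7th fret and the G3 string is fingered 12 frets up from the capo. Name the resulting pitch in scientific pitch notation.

The capo raises the open G3 by 7 semitones to D4; fretting 12 more gives G3 + 7 + 12 = G3 + 19 semitones = D5.

D5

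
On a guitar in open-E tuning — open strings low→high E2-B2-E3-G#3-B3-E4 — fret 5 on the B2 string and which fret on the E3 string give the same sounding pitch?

Fret 5 on B2 is MIDI 47 + 5 = 52 (E3). On the E3 string (open MIDI 52), that pitch is 52 − 52 = fret 0.

0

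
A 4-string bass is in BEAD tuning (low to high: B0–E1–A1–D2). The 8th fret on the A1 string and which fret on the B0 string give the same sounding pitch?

A1 at fret 8 is A1 + 8 semitones = F2.
The open B0 string is 10 semitones below the open A1, so the same pitch on the B0 string lies at fret 8 + 10 = 18.

18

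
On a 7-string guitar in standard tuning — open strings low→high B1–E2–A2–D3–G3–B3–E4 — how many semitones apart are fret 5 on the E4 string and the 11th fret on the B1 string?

23 semitones

E4 at fret 5 → A4 (MIDI 69); B1 at fret 11 → A♯2 (MIDI 46).
69 − 46 = 23, so the two pitches are 23 semitones apart, with A4 the higher.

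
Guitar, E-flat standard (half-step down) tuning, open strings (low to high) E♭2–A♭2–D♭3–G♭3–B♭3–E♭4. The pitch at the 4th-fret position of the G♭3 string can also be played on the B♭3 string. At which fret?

0

Fret 4 on G♭3 is MIDI 54 + 4 = 58 (B♭3). On the B♭3 string (open MIDI 58), that pitch is 58 − 58 = fret 0.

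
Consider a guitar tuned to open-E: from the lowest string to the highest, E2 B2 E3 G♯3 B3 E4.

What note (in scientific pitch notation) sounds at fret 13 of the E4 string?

F5

The open E4 string plus 13 semitones: E–F–F#–G–…–D#–E–F.
The walk passes from B into C once, so the octave number goes from 4 to 5.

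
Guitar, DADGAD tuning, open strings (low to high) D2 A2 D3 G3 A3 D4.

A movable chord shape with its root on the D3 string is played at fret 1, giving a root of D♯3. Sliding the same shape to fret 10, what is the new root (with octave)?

Moving from fret 1 to fret 10 shifts the root by 9 semitones.
D♯3 up 9 semitones is C4.

C4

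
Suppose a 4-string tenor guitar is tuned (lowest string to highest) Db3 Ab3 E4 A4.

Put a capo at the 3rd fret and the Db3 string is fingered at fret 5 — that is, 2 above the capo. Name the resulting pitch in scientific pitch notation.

Gb3

The capo raises the open Db3 by 3 semitones to E3; fretting 2 more gives Db3 + 3 + 2 = Db3 + 5 semitones = Gb3.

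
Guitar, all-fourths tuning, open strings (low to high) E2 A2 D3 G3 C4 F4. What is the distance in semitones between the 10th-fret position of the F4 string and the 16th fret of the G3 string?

4 semitones

F4 at fret 10 → D♯5 (MIDI 75); G3 at fret 16 → B4 (MIDI 71).
75 − 71 = 4, so the two pitches are 4 semitones apart, with D♯5 the higher.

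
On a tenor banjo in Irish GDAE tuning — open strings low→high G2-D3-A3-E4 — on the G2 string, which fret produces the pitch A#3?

15

A#3 is 15 semitones above the open G2 (G–G#–A–A#–…–G#–A–A#), so it sits at fret 15.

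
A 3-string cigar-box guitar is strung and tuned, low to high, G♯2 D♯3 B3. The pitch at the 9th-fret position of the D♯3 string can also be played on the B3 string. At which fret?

1

D♯3 at fret 9 is D♯3 + 9 semitones = C4.
The open B3 string is 8 semitones above the open D♯3, so the same pitch on the B3 string lies at fret 9 − 8 = 1.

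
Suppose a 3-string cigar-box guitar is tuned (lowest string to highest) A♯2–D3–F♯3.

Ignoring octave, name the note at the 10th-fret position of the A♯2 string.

G♯

Each fret is one semitone, so A♯2 + 10 = G♯.
(Equivalently spelled A♭.)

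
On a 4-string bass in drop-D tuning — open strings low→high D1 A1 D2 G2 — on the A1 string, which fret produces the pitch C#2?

C#2 is 4 semitones above the open A1 (A–A#–B–C–C#), so it sits at fret 4.

4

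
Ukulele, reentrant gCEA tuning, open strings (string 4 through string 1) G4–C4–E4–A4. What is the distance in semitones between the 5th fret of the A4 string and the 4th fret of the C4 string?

10 semitones

A4 at fret 5 → D5 (MIDI 74); C4 at fret 4 → E4 (MIDI 64).
74 − 64 = 10, so the two pitches are 10 semitones apart, with D5 the higher.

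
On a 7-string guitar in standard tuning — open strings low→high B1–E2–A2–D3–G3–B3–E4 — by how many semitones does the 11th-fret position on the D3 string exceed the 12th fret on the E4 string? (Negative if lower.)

D3 at fret 11 → C#4 (MIDI 61); E4 at fret 12 → E5 (MIDI 76).
61 − 76 = -15, so the two pitches are 15 semitones apart.

-15 semitones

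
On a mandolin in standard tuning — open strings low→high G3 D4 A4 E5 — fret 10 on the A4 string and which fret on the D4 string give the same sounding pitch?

17

A4 at fret 10 is A4 + 10 semitones = G5.
The open D4 string is 7 semitones below the open A4, so the same pitch on the D4 string lies at fret 10 + 7 = 17.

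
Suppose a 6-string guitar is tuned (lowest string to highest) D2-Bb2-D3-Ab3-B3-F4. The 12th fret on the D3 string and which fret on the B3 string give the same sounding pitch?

3

Fret 12 on D3 is MIDI 50 + 12 = 62 (D4). On the B3 string (open MIDI 59), that pitch is 62 − 59 = fret 3.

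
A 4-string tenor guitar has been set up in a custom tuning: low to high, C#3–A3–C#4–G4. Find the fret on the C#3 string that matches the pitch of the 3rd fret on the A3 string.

A3 at fret 3 is A3 + 3 semitones = C4.
The open C#3 string is 8 semitones below the open A3, so the same pitch on the C#3 string lies at fret 3 + 8 = 11.

11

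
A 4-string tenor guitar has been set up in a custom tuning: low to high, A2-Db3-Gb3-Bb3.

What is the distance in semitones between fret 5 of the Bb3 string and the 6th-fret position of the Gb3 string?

Bb3 at fret 5 → Eb4 (MIDI 63); Gb3 at fret 6 → C4 (MIDI 60).
63 − 60 = 3, so the two pitches are 3 semitones apart, with Eb4 the higher.

3 semitones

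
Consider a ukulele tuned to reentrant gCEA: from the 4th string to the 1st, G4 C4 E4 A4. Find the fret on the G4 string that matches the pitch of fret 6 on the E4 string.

Fret 6 on E4 is MIDI 64 + 6 = 70 (A#4). On the G4 string (open MIDI 67), that pitch is 70 − 67 = fret 3.

3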